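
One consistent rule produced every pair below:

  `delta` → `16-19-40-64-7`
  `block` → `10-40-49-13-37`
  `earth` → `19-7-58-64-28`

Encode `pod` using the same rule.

d(#4)→16 and e(#5)→19: differences scale by 3, so n = 3·pos + 4. Each letter becomes 3×(its alphabet position, a=1..z=26) + 4.
For pod: p=16→52, o=15→49, d=4→16.

52-49-16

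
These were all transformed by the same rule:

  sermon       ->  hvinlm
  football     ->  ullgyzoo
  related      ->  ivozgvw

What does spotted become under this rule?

Each pair mirrors across the alphabet (s↔h, e↔v, r↔i): positions sum to 25. Each letter is replaced by its mirror in the alphabet: a↔z, b↔y, c↔x, and so on (the Atbash cipher).
Applying it to spotted: s↔h, p↔k, o↔l, t↔g, t↔g, e↔v, d↔w.

hklggvw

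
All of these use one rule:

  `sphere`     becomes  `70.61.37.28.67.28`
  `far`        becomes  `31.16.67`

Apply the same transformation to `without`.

s(#19)→70 and p(#16)→61: differences scale by 3, so n = 3·pos + 13. The formula is n = 3×(alphabet index, a=1) + 13.
For without: w=23→82, i=9→40, t=20→73, h=8→37, o=15→58, u=21→76, t=20→73.

82.40.73.37.58.76.73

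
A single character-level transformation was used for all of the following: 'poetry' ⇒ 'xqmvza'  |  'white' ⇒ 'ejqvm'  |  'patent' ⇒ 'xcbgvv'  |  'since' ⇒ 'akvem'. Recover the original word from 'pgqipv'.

height

Shifts by position in poetry: pos 0: p→x (+8), pos 1: o→q (+2), pos 2: e→m (+8), pos 3: t→v (+2) — repeating every 2. It's a Vigenère-style cipher with numeric key [8,2]: position i shifts by key[i mod 2].
Reversing it on pgqipv: p−8=h, g−2=e, q−8=i, i−2=g, p−8=h, v−2=t.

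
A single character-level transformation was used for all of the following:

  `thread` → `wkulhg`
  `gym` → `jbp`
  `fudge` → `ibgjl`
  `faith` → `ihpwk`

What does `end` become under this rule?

Two shifts are in play — +7 for a/e/i/o/u, +3 for every other letter.
Applying it to end: e(vowel)+7=l, n(cons)+3=q, d(cons)+3=g.

lqg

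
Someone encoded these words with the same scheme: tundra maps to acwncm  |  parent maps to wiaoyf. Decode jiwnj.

candy

In tundra: t→a is +7, u→c is +8, n→w is +9, d→n is +10 — the shift increases by 1 each position. The shift increases by 1 at each position, starting from +7: 7, 8, 9, ….
Reversing it on jiwnj: j−7=c, i−8=a, w−9=n, n−10=d, j−11=y.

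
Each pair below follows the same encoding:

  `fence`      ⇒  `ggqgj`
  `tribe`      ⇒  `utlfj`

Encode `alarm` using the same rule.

bndvr

In fence: f→g is +1, e→g is +2, n→q is +3, c→g is +4 — the shift increases by 1 each position. Each letter shifts forward by (position + 1), i.e. 1, 2, 3, … — the shift grows by one for each successive letter.
For alarm: a+1=b, l+2=n, a+3=d, r+4=v, m+5=r.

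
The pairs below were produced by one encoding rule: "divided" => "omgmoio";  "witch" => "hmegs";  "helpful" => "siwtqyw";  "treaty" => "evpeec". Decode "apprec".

Shifts by position in divided: pos 0: d→o (+11), pos 1: i→m (+4), pos 2: v→g (+11), pos 3: i→m (+4) — repeating every 2. A repeating key of period 2 is used — shifts +11, +4 over and over.
Decoding apprec: a−11=p, p−4=l, p−11=e, r−4=n, e−11=t, c−4=y.

plenty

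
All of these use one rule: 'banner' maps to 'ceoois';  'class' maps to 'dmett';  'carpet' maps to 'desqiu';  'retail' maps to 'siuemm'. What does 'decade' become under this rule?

The shift depends on letter class: consonant b→c is +1, but vowel a→e is +4. The rule splits by letter class: vowels +4, consonants +1.
On decade: d(cons)+1=e, e(vowel)+4=i, c(cons)+1=d, a(vowel)+4=e, d(cons)+1=e, e(vowel)+4=i.

eideei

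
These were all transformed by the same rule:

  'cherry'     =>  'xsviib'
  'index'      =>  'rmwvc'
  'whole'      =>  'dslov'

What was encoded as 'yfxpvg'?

bucket

Each pair mirrors across the alphabet (c↔x, h↔s, e↔v): positions sum to 25. Each letter is replaced by its mirror in the alphabet: a↔z, b↔y, c↔x, and so on (the Atbash cipher).
Undoing it on yfxpvg: y↔b, f↔u, x↔c, p↔k, v↔e, g↔t.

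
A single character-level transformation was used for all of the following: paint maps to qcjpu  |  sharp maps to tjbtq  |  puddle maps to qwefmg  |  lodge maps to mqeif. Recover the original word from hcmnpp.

gallon

Shifts by position in paint: pos 0: p→q (+1), pos 1: a→c (+2), pos 2: i→j (+1), pos 3: n→p (+2) — repeating every 2. A repeating key of period 2 is used — shifts +1, +2 over and over.
Reversing it on hcmnpp: h−1=g, c−2=a, m−1=l, n−2=l, p−1=o, p−2=n.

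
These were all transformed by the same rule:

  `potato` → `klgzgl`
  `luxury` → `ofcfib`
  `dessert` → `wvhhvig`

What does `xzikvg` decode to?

carpet

Each pair mirrors across the alphabet (p↔k, o↔l, t↔g): positions sum to 25. Letters are reflected about the middle of the alphabet (position → 25−position): Atbash.
Reversing it on xzikvg: x↔c, z↔a, i↔r, k↔p, v↔e, g↔t.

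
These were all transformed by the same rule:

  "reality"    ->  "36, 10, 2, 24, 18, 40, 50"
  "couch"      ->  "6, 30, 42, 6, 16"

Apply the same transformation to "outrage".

r(#18)→36 and e(#5)→10: differences scale by 2, so n = 2·pos + 0. With a=1..z=26, the number is 2·pos.
On outrage: o=15→30, u=21→42, t=20→40, r=18→36, a=1→2, g=7→14, e=5→10.

30, 42, 40, 36, 2, 14, 10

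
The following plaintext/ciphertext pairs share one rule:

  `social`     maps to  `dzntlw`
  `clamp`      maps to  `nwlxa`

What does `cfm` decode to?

This is a Caesar cipher with shift 11.
Undoing it on cfm: c−11=r, f−11=u, m−11=b.

rub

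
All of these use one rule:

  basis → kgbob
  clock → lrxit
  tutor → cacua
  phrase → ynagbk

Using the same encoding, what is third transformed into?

cnrxm

Shifts by position in basis: pos 0: b→k (+9), pos 1: a→g (+6), pos 2: s→b (+9), pos 3: i→o (+6) — repeating every 2. The shifts repeat in a cycle of length 2: positions 0,1,… shift by +9, +6, then the pattern repeats.
On third: t+9=c, h+6=n, i+9=r, r+6=x, d+9=m.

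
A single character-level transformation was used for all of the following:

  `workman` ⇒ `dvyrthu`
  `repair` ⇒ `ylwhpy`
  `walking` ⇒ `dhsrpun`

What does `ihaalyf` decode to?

battery

Each letter is shifted forward by 7 in the alphabet (a Caesar shift of +7).
Reversing it on ihaalyf: i−7=b, h−7=a, a−7=t, a−7=t, l−7=e, y−7=r, f−7=y.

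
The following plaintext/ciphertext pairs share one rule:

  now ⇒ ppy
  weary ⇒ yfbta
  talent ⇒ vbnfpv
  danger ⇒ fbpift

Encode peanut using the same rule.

rfbpvv

The shift depends on letter class: consonant n→p is +2, but vowel o→p is +1. The rule splits by letter class: vowels +1, consonants +2.
On peanut: p(cons)+2=r, e(vowel)+1=f, a(vowel)+1=b, n(cons)+2=p, u(vowel)+1=v, t(cons)+2=v.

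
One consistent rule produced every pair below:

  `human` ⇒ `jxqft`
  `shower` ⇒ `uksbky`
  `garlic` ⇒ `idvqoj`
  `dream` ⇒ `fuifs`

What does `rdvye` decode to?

Each letter shifts forward by (position + 2), i.e. 2, 3, 4, … — the shift grows by one for each successive letter.
Reversing it on rdvye: r−2=p, d−3=a, v−4=r, y−5=t, e−6=y.

party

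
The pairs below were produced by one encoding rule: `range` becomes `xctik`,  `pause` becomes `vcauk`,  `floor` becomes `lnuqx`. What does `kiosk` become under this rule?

qkuuq

Shifts by position in range: pos 0: r→x (+6), pos 1: a→c (+2), pos 2: n→t (+6), pos 3: g→i (+2) — repeating every 2. A repeating key of period 2 is used — shifts +6, +2 over and over.
For kiosk: k+6=q, i+2=k, o+6=u, s+2=u, k+6=q.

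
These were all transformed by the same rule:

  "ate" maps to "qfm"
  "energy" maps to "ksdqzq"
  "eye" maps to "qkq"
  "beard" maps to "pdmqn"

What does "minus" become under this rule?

egzuy

Two steps: reverse the string, then apply a Caesar shift of +12.
Applying it to minus: reverse → sunim; then shift: s+12=e, u+12=g, n+12=z, i+12=u, m+12=y.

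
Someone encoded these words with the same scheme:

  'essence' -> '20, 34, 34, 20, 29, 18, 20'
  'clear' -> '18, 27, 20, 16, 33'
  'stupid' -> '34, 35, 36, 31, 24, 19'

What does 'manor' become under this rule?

28, 16, 29, 30, 33

e is letter #5 and maps to 20: an offset of 15. Letters become their 1-based position plus 15 (so a→16, b→17, …).
Applying it to manor: m=13→28, a=1→16, n=14→29, o=15→30, r=18→33.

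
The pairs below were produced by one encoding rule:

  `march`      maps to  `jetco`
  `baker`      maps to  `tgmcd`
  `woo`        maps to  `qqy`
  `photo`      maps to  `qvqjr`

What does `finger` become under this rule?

tgipkh

The output letters match the input read backwards, each shifted +2: march reversed is hcram. The word is reversed, then every letter is shifted forward by 2.
For finger: reverse → regnif; then shift: r+2=t, e+2=g, g+2=i, n+2=p, i+2=k, f+2=h.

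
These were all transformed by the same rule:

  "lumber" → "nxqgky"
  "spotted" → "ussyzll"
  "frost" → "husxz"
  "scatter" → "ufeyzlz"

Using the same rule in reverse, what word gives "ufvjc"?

In lumber: l→n is +2, u→x is +3, m→q is +4, b→g is +5 — the shift increases by 1 each position. Letter i (0-indexed) is shifted by i+2, so successive shifts are 2, 3, 4, ….
Decoding ufvjc: u−2=s, f−3=c, v−4=r, j−5=e, c−6=w.

screw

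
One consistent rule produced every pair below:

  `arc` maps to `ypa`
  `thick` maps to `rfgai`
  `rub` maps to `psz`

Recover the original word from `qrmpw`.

Each letter is shifted forward by 24 in the alphabet (a Caesar shift of +24).
Reversing it on qrmpw: q−24=s, r−24=t, m−24=o, p−24=r, w−24=y.

story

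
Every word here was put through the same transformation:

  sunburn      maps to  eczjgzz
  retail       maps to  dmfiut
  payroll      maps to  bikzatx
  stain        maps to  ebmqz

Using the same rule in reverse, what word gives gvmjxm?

Shifts by position in sunburn: pos 0: s→e (+12), pos 1: u→c (+8), pos 2: n→z (+12), pos 3: b→j (+8) — repeating every 2. A repeating key of period 2 is used — shifts +12, +8 over and over.
Undoing it on gvmjxm: g−12=u, v−8=n, m−12=a, j−8=b, x−12=l, m−8=e.

unable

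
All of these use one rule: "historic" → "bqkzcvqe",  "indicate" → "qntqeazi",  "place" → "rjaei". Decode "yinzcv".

Each letter's alphabet position (a=0..z=25) is mapped through 15·x+0 mod 26 — an affine cipher.
Reversing it on yinzcv: y(24)→7·(24−0)≡12=m; i(8)→7·(8−0)≡4=e; n(13)→7·(13−0)≡13=n; z(25)→7·(25−0)≡19=t; c(2)→7·(2−0)≡14=o; v(21)→7·(21−0)≡17=r (all mod 26).

mentor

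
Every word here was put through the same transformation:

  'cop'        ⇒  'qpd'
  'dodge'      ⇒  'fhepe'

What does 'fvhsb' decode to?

argue

The word is reversed, then every letter is shifted forward by 1.
Undoing it on fvhsb: shift back: f−1=e, v−1=u, h−1=g, s−1=r, b−1=a → eugra; then reverse → argue.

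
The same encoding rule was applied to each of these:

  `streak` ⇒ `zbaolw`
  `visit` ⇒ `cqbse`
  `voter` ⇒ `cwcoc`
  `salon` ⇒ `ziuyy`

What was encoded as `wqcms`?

pitch

Letter i (0-indexed) is shifted by i+7, so successive shifts are 7, 8, 9, ….
Reversing it on wqcms: w−7=p, q−8=i, c−9=t, m−10=c, s−11=h.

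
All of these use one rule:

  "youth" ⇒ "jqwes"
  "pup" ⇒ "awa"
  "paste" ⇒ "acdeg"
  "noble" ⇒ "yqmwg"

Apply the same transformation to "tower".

eqhgc

The shift depends on letter class: consonant y→j is +11, but vowel o→q is +2. Vowels shift forward by 2 and consonants shift forward by 11.
Applying it to tower: t(cons)+11=e, o(vowel)+2=q, w(cons)+11=h, e(vowel)+2=g, r(cons)+11=c.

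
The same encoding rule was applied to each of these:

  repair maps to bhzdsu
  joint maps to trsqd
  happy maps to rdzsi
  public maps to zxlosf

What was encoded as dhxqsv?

tennis

A repeating key of period 2 is used — shifts +10, +3 over and over.
Reversing it on dhxqsv: d−10=t, h−3=e, x−10=n, q−3=n, s−10=i, v−3=s.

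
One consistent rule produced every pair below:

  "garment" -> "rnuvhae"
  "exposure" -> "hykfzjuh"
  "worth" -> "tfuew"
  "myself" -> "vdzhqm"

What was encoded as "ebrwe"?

tight

g(6)→r(17) and a(0)→n(13) fit y≡5x+13 (mod 26); the inverse of 5 mod 26 is 21. Each letter's alphabet position (a=0..z=25) is mapped through 5·x+13 mod 26 — an affine cipher.
Decoding ebrwe: e(4)→21·(4−13)≡19=t; b(1)→21·(1−13)≡8=i; r(17)→21·(17−13)≡6=g; w(22)→21·(22−13)≡7=h; e(4)→21·(4−13)≡19=t (all mod 26).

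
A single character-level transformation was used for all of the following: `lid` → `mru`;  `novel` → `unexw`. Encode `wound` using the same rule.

The output letters match the input read backwards, each shifted +9: lid reversed is dil. The word is reversed, then every letter is shifted forward by 9.
On wound: reverse → dnuow; then shift: d+9=m, n+9=w, u+9=d, o+9=x, w+9=f.

mwdxf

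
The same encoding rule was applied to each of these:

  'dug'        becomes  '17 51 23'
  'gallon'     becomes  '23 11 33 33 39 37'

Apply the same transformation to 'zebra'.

With a=1..z=26, the number is 2·pos + 9.
For zebra: z=26→61, e=5→19, b=2→13, r=18→45, a=1→11.

61 19 13 45 11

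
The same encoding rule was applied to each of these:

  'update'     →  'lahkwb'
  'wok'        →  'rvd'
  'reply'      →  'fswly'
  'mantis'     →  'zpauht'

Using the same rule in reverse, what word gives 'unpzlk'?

design

Two steps: reverse the string, then apply a Caesar shift of +7.
Undoing it on unpzlk: shift back: u−7=n, n−7=g, p−7=i, z−7=s, l−7=e, k−7=d → ngised; then reverse → design.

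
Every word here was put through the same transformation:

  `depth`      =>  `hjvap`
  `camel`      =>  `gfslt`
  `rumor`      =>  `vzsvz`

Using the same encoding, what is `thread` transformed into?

xmxlim

Letter i (0-indexed) is shifted by i+4, so successive shifts are 4, 5, 6, ….
On thread: t+4=x, h+5=m, r+6=x, e+7=l, a+8=i, d+9=m.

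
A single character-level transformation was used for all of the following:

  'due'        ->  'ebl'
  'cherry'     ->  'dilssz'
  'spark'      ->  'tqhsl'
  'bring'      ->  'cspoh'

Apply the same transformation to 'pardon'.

The shift depends on letter class: consonant d→e is +1, but vowel u→b is +7. Two shifts are in play — +7 for a/e/i/o/u, +1 for every other letter.
Applying it to pardon: p(cons)+1=q, a(vowel)+7=h, r(cons)+1=s, d(cons)+1=e, o(vowel)+7=v, n(cons)+1=o.

qhsevo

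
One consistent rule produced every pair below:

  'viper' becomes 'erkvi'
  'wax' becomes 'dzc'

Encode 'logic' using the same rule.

oltrx

Each pair mirrors across the alphabet (v↔e, i↔r, p↔k): positions sum to 25. Letters are reflected about the middle of the alphabet (position → 25−position): Atbash.
Applying it to logic: l↔o, o↔l, g↔t, i↔r, c↔x.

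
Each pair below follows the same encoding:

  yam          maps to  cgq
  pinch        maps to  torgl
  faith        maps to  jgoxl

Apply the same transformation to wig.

The shift depends on letter class: consonant y→c is +4, but vowel a→g is +6. The rule splits by letter class: vowels +6, consonants +4.
For wig: w(cons)+4=a, i(vowel)+6=o, g(cons)+4=k.

aok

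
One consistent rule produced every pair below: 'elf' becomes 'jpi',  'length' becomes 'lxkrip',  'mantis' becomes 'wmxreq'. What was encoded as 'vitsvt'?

The word is reversed, then every letter is shifted forward by 4.
Decoding vitsvt: shift back: v−4=r, i−4=e, t−4=p, s−4=o, v−4=r, t−4=p → reporp; then reverse → proper.

proper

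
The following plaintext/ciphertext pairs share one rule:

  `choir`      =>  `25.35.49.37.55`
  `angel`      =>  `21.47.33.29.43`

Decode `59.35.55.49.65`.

throw

c(#3)→25 and h(#8)→35: differences scale by 2, so n = 2·pos + 19. With a=1..z=26, the number is 2·pos + 19.
Reversing it on 59.35.55.49.65: 59→(59−19)÷2=20=t, 35→(35−19)÷2=8=h, 55→(55−19)÷2=18=r, 49→(49−19)÷2=15=o, 65→(65−19)÷2=23=w.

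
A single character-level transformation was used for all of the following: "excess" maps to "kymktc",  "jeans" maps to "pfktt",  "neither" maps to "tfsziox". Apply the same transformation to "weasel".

Shifts by position in excess: pos 0: e→k (+6), pos 1: x→y (+1), pos 2: c→m (+10), pos 3: e→k (+6), pos 4: s→t (+1), pos 5: s→c (+10) — repeating every 3. The shifts repeat in a cycle of length 3: positions 0,1,… shift by +6, +1, +10, then the pattern repeats.
On weasel: w+6=c, e+1=f, a+10=k, s+6=y, e+1=f, l+10=v.

cfkyfv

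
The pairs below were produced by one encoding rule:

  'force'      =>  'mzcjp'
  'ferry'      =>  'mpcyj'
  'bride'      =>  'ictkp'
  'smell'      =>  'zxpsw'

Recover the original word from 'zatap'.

Shifts by position in force: pos 0: f→m (+7), pos 1: o→z (+11), pos 2: r→c (+11), pos 3: c→j (+7), pos 4: e→p (+11) — repeating every 3. The shifts repeat in a cycle of length 3: positions 0,1,… shift by +7, +11, +11, then the pattern repeats.
Reversing it on zatap: z−7=s, a−11=p, t−11=i, a−7=t, p−11=e.

spite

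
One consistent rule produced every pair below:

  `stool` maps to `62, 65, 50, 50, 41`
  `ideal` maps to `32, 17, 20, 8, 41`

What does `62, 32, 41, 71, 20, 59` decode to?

silver

Each letter becomes 3×(its alphabet position, a=1..z=26) + 5.
Undoing it on 62, 32, 41, 71, 20, 59: 62→(62−5)÷3=19=s, 32→(32−5)÷3=9=i, 41→(41−5)÷3=12=l, 71→(71−5)÷3=22=v, 20→(20−5)÷3=5=e, 59→(59−5)÷3=18=r.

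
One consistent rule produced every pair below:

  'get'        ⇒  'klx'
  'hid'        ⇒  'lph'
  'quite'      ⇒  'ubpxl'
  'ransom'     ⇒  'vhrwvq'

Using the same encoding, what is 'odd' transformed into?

The rule splits by letter class: vowels +7, consonants +4.
Applying it to odd: o(vowel)+7=v, d(cons)+4=h, d(cons)+4=h.

vhh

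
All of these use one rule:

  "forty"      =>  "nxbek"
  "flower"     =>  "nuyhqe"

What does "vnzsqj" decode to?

In forty: f→n is +8, o→x is +9, r→b is +10, t→e is +11 — the shift increases by 1 each position. Each letter shifts forward by (position + 8), i.e. 8, 9, 10, … — the shift grows by one for each successive letter.
Decoding vnzsqj: v−8=n, n−9=e, z−10=p, s−11=h, q−12=e, j−13=w.

nephew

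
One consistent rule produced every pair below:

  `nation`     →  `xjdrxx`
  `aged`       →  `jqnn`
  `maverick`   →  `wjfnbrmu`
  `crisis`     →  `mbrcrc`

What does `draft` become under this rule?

nbjpd

The shift depends on letter class: consonant n→x is +10, but vowel a→j is +9. Two shifts are in play — +9 for a/e/i/o/u, +10 for every other letter.
On draft: d(cons)+10=n, r(cons)+10=b, a(vowel)+9=j, f(cons)+10=p, t(cons)+10=d.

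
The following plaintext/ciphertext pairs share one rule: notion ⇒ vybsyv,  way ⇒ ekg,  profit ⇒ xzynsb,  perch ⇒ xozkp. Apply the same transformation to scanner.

The shift depends on letter class: consonant n→v is +8, but vowel o→y is +10. The rule splits by letter class: vowels +10, consonants +8.
Applying it to scanner: s(cons)+8=a, c(cons)+8=k, a(vowel)+10=k, n(cons)+8=v, n(cons)+8=v, e(vowel)+10=o, r(cons)+8=z.

akkvvoz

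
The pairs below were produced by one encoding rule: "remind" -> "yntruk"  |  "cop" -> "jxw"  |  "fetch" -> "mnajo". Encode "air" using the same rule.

The shift depends on letter class: consonant r→y is +7, but vowel e→n is +9. Vowels shift forward by 9 and consonants shift forward by 7.
For air: a(vowel)+9=j, i(vowel)+9=r, r(cons)+7=y.

jry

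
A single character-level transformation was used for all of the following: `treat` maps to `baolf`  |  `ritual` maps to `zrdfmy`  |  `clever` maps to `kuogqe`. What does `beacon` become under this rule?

jnknaa

Each letter shifts forward by (position + 8), i.e. 8, 9, 10, … — the shift grows by one for each successive letter.
For beacon: b+8=j, e+9=n, a+10=k, c+11=n, o+12=a, n+13=a.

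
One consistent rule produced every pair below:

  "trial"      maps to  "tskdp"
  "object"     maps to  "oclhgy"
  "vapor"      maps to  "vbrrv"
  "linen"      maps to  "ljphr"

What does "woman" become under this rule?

wpodr

In trial: t→t is +0, r→s is +1, i→k is +2, a→d is +3 — the shift increases by 1 each position. The shift increases by 1 at each position, starting from +0: 0, 1, 2, ….
For woman: w+0=w, o+1=p, m+2=o, a+3=d, n+4=r.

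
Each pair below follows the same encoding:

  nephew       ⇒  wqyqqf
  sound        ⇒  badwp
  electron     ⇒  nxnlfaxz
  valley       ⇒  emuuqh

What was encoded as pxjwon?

A repeating key of period 3 is used — shifts +9, +12, +9 over and over.
Reversing it on pxjwon: p−9=g, x−12=l, j−9=a, w−9=n, o−12=c, n−9=e.

glance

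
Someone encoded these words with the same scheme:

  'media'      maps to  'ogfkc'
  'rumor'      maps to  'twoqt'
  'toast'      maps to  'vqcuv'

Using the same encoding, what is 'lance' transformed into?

ncpeg

Compare letters: m→o is +2, e→g is +2, d→f is +2 — a constant shift. Each letter is shifted forward by 2 in the alphabet (a Caesar shift of +2).
Applying it to lance: l+2=n, a+2=c, n+2=p, c+2=e, e+2=g.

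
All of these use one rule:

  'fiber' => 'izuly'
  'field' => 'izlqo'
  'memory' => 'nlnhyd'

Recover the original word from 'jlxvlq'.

f(5)→i(8) and i(8)→z(25) fit y≡23x+23 (mod 26); the inverse of 23 mod 26 is 17. This is an affine cipher: with a=0,…,z=25, each position x becomes (23x+23) mod 26.
Reversing it on jlxvlq: j(9)→17·(9−23)≡22=w; l(11)→17·(11−23)≡4=e; x(23)→17·(23−23)≡0=a; v(21)→17·(21−23)≡18=s; l(11)→17·(11−23)≡4=e; q(16)→17·(16−23)≡11=l (all mod 26).

weasel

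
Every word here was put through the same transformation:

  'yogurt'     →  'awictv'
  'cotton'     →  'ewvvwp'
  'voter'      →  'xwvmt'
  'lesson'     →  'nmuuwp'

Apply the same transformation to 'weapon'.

ymirwp

The shift depends on letter class: consonant y→a is +2, but vowel o→w is +8. The rule splits by letter class: vowels +8, consonants +2.
For weapon: w(cons)+2=y, e(vowel)+8=m, a(vowel)+8=i, p(cons)+2=r, o(vowel)+8=w, n(cons)+2=p.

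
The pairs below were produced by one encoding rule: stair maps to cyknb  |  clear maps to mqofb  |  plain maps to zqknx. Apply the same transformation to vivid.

A repeating key of period 2 is used — shifts +10, +5 over and over.
Applying it to vivid: v+10=f, i+5=n, v+10=f, i+5=n, d+10=n.

fnfnn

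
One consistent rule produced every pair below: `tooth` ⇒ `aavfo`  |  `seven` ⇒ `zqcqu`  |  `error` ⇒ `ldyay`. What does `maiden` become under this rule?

tmpplz

Shifts by position in tooth: pos 0: t→a (+7), pos 1: o→a (+12), pos 2: o→v (+7), pos 3: t→f (+12) — repeating every 2. The shifts repeat in a cycle of length 2: positions 0,1,… shift by +7, +12, then the pattern repeats.
For maiden: m+7=t, a+12=m, i+7=p, d+12=p, e+7=l, n+12=z.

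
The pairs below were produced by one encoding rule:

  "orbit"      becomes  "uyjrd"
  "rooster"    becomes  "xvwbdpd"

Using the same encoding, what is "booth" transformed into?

In orbit: o→u is +6, r→y is +7, b→j is +8, i→r is +9 — the shift increases by 1 each position. Each letter shifts forward by (position + 6), i.e. 6, 7, 8, … — the shift grows by one for each successive letter.
On booth: b+6=h, o+7=v, o+8=w, t+9=c, h+10=r.

hvwcr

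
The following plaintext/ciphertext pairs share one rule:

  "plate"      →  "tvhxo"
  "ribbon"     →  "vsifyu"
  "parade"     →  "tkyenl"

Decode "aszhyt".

wisdom

The shifts repeat in a cycle of length 3: positions 0,1,… shift by +4, +10, +7, then the pattern repeats.
Reversing it on aszhyt: a−4=w, s−10=i, z−7=s, h−4=d, y−10=o, t−7=m.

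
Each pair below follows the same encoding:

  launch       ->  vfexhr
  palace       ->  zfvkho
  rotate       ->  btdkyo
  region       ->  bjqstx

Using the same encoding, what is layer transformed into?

vfiow

Shifts by position in launch: pos 0: l→v (+10), pos 1: a→f (+5), pos 2: u→e (+10), pos 3: n→x (+10), pos 4: c→h (+5), pos 5: h→r (+10) — repeating every 3. It's a Vigenère-style cipher with numeric key [10,5,10]: position i shifts by key[i mod 3].
Applying it to layer: l+10=v, a+5=f, y+10=i, e+10=o, r+5=w.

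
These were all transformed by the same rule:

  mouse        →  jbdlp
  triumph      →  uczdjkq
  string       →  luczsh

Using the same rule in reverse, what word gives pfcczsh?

earring

m(12)→j(9) and o(14)→b(1) fit y≡9x+5 (mod 26); the inverse of 9 mod 26 is 3. This is an affine cipher: with a=0,…,z=25, each position x becomes (9x+5) mod 26.
Undoing it on pfcczsh: p(15)→3·(15−5)≡4=e; f(5)→3·(5−5)≡0=a; c(2)→3·(2−5)≡17=r; c(2)→3·(2−5)≡17=r; z(25)→3·(25−5)≡8=i; s(18)→3·(18−5)≡13=n; h(7)→3·(7−5)≡6=g (all mod 26).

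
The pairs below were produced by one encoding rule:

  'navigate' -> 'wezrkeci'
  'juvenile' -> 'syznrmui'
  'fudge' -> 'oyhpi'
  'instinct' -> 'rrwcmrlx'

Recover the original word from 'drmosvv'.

Shifts by position in navigate: pos 0: n→w (+9), pos 1: a→e (+4), pos 2: v→z (+4), pos 3: i→r (+9), pos 4: g→k (+4), pos 5: a→e (+4) — repeating every 3. It's a Vigenère-style cipher with numeric key [9,4,4]: position i shifts by key[i mod 3].
Reversing it on drmosvv: d−9=u, r−4=n, m−4=i, o−9=f, s−4=o, v−4=r, v−9=m.

uniform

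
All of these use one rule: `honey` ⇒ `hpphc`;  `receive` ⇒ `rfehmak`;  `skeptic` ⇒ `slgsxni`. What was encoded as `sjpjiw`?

In honey: h→h is +0, o→p is +1, n→p is +2, e→h is +3 — the shift increases by 1 each position. Letter i (0-indexed) is shifted by i+0, so successive shifts are 0, 1, 2, ….
Reversing it on sjpjiw: s−0=s, j−1=i, p−2=n, j−3=g, i−4=e, w−5=r.

singer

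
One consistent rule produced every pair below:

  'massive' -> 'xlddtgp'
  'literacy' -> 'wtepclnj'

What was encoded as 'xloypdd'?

madness

Every letter moves 11 places later in the alphabet, wrapping around z→a.
Undoing it on xloypdd: x−11=m, l−11=a, o−11=d, y−11=n, p−11=e, d−11=s, d−11=s.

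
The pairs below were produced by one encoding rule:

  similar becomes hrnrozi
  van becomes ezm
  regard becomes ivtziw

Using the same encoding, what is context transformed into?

Each pair mirrors across the alphabet (s↔h, i↔r, m↔n): positions sum to 25. This is the alphabet-reversal cipher (Atbash): a becomes z, b becomes y, etc.
On context: c↔x, o↔l, n↔m, t↔g, e↔v, x↔c, t↔g.

xlmgvcg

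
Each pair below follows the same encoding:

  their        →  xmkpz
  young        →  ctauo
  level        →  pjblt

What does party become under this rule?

tfxag

In their: t→x is +4, h→m is +5, e→k is +6, i→p is +7 — the shift increases by 1 each position. Each letter shifts forward by (position + 4), i.e. 4, 5, 6, … — the shift grows by one for each successive letter.
Applying it to party: p+4=t, a+5=f, r+6=x, t+7=a, y+8=g.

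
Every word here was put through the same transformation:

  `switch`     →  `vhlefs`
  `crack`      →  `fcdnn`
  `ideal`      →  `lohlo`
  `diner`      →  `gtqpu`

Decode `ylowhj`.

It's a Vigenère-style cipher with numeric key [3,11]: position i shifts by key[i mod 2].
Decoding ylowhj: y−3=v, l−11=a, o−3=l, w−11=l, h−3=e, j−11=y.

valley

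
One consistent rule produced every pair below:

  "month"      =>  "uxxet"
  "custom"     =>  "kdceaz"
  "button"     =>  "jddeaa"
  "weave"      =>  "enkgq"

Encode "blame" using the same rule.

In month: m→u is +8, o→x is +9, n→x is +10, t→e is +11 — the shift increases by 1 each position. Letter i (0-indexed) is shifted by i+8, so successive shifts are 8, 9, 10, ….
Applying it to blame: b+8=j, l+9=u, a+10=k, m+11=x, e+12=q.

jukxq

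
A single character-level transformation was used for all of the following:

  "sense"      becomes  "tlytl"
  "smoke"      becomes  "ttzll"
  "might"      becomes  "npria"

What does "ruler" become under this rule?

A repeating key of period 3 is used — shifts +1, +7, +11 over and over.
Applying it to ruler: r+1=s, u+7=b, l+11=w, e+1=f, r+7=y.

sbwfy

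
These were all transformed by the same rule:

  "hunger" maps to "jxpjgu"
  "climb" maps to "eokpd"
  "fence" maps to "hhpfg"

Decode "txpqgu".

Shifts by position in hunger: pos 0: h→j (+2), pos 1: u→x (+3), pos 2: n→p (+2), pos 3: g→j (+3) — repeating every 2. It's a Vigenère-style cipher with numeric key [2,3]: position i shifts by key[i mod 2].
Undoing it on txpqgu: t−2=r, x−3=u, p−2=n, q−3=n, g−2=e, u−3=r.

runner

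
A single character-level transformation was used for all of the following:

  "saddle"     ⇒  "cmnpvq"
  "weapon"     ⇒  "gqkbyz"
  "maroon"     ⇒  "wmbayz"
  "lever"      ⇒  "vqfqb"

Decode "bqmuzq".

Shifts by position in saddle: pos 0: s→c (+10), pos 1: a→m (+12), pos 2: d→n (+10), pos 3: d→p (+12) — repeating every 2. The shifts repeat in a cycle of length 2: positions 0,1,… shift by +10, +12, then the pattern repeats.
Decoding bqmuzq: b−10=r, q−12=e, m−10=c, u−12=i, z−10=p, q−12=e.

recipe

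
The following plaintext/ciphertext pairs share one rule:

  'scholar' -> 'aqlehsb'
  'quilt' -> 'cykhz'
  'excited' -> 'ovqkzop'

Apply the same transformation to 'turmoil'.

s(18)→a(0) and c(2)→q(16) fit y≡25x+18 (mod 26); the inverse of 25 mod 26 is 25. Each letter's alphabet position (a=0..z=25) is mapped through 25·x+18 mod 26 — an affine cipher.
On turmoil: t(19)→25·19+18≡25=z; u(20)→25·20+18≡24=y; r(17)→25·17+18≡1=b; m(12)→25·12+18≡6=g; o(14)→25·14+18≡4=e; i(8)→25·8+18≡10=k; l(11)→25·11+18≡7=h (all mod 26).

zybgekh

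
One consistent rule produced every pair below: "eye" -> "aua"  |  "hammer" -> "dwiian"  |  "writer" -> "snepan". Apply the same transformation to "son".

okj

Compare letters: e→a is +22, y→u is +22, e→a is +22 — a constant shift. Every letter moves 22 places later in the alphabet, wrapping around z→a.
On son: s+22=o, o+22=k, n+22=j.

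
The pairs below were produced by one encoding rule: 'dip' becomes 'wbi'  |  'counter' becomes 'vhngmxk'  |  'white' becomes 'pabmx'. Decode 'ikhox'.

Compare letters: d→w is +19, i→b is +19, p→i is +19 — a constant shift. Each letter is shifted forward by 19 in the alphabet (a Caesar shift of +19).
Reversing it on ikhox: i−19=p, k−19=r, h−19=o, o−19=v, x−19=e.

prove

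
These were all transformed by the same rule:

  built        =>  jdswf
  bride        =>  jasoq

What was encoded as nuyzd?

Each letter shifts forward by (position + 8), i.e. 8, 9, 10, … — the shift grows by one for each successive letter.
Undoing it on nuyzd: n−8=f, u−9=l, y−10=o, z−11=o, d−12=r.

floor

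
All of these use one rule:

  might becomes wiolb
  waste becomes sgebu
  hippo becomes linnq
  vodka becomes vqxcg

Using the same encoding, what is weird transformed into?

m(12)→w(22) and i(8)→i(8) fit y≡23x+6 (mod 26); the inverse of 23 mod 26 is 17. Each letter's alphabet position (a=0..z=25) is mapped through 23·x+6 mod 26 — an affine cipher.
Applying it to weird: w(22)→23·22+6≡18=s; e(4)→23·4+6≡20=u; i(8)→23·8+6≡8=i; r(17)→23·17+6≡7=h; d(3)→23·3+6≡23=x (all mod 26).

suihx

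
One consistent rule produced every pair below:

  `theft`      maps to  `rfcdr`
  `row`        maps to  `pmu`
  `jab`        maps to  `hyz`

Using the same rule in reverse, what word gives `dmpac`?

It's a constant shift of +24 (ROT24).
Undoing it on dmpac: d−24=f, m−24=o, p−24=r, a−24=c, c−24=e.

force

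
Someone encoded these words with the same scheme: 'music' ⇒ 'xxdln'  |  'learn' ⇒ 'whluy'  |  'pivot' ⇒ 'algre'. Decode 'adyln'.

panic

The shifts repeat in a cycle of length 2: positions 0,1,… shift by +11, +3, then the pattern repeats.
Undoing it on adyln: a−11=p, d−3=a, y−11=n, l−3=i, n−11=c.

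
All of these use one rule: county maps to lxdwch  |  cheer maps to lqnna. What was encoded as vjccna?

matter

Compare letters: c→l is +9, o→x is +9, u→d is +9 — a constant shift. Each letter is shifted forward by 9 in the alphabet (a Caesar shift of +9).
Decoding vjccna: v−9=m, j−9=a, c−9=t, c−9=t, n−9=e, a−9=r.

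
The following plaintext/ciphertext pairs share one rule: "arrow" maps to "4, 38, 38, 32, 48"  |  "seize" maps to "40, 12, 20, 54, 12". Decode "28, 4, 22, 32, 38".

a(#1)→4 and r(#18)→38: differences scale by 2, so n = 2·pos + 2. Each letter becomes 2×(its alphabet position, a=1..z=26) + 2.
Decoding 28, 4, 22, 32, 38: 28→(28−2)÷2=13=m, 4→(4−2)÷2=1=a, 22→(22−2)÷2=10=j, 32→(32−2)÷2=15=o, 38→(38−2)÷2=18=r.

major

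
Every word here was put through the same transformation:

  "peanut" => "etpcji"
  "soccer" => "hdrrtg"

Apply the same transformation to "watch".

lpirw

This is a Caesar cipher with shift 15.
On watch: w+15=l, a+15=p, t+15=i, c+15=r, h+15=w.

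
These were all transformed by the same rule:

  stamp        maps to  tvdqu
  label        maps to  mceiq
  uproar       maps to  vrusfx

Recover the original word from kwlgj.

In stamp: s→t is +1, t→v is +2, a→d is +3, m→q is +4 — the shift increases by 1 each position. The shift increases by 1 at each position, starting from +1: 1, 2, 3, ….
Undoing it on kwlgj: k−1=j, w−2=u, l−3=i, g−4=c, j−5=e.

juice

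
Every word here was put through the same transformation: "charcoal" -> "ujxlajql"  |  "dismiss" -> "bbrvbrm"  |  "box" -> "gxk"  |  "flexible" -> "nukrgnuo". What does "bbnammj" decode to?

The output letters match the input read backwards, each shifted +9: charcoal reversed is laocrahc. The word is reversed, then every letter is shifted forward by 9.
Undoing it on bbnammj: shift back: b−9=s, b−9=s, n−9=e, a−9=r, m−9=d, m−9=d, j−9=a → sserdda; then reverse → address.

address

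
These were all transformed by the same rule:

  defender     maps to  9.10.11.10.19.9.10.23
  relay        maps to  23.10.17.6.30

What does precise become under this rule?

d is letter #4 and maps to 9: an offset of 5. Letters become their 1-based position plus 5 (so a→6, b→7, …).
Applying it to precise: p=16→21, r=18→23, e=5→10, c=3→8, i=9→14, s=19→24, e=5→10.

21.23.10.8.14.24.10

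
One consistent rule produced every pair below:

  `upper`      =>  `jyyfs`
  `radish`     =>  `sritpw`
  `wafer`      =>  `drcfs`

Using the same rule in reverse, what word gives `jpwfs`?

u(20)→j(9) and p(15)→y(24) fit y≡23x+17 (mod 26); the inverse of 23 mod 26 is 17. Treating letters as 0–25, the rule is x ↦ 23x + 17 (mod 26).
Decoding jpwfs: j(9)→17·(9−17)≡20=u; p(15)→17·(15−17)≡18=s; w(22)→17·(22−17)≡7=h; f(5)→17·(5−17)≡4=e; s(18)→17·(18−17)≡17=r (all mod 26).

usher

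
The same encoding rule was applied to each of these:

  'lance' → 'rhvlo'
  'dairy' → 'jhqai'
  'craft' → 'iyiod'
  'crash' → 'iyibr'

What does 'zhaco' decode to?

In lance: l→r is +6, a→h is +7, n→v is +8, c→l is +9 — the shift increases by 1 each position. The shift increases by 1 at each position, starting from +6: 6, 7, 8, ….
Undoing it on zhaco: z−6=t, h−7=a, a−8=s, c−9=t, o−10=e.

taste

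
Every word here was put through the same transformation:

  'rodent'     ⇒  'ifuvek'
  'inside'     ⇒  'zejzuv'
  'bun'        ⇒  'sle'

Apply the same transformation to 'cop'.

Compare letters: r→i is +17, o→f is +17, d→u is +17 — a constant shift. Every letter moves 17 places later in the alphabet, wrapping around z→a.
For cop: c+17=t, o+17=f, p+17=g.

tfg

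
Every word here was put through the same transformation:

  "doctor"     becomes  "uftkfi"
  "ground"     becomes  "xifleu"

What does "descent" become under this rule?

uvjtvek

Compare letters: d→u is +17, o→f is +17, c→t is +17 — a constant shift. This is a Caesar cipher with shift 17.
For descent: d+17=u, e+17=v, s+17=j, c+17=t, e+17=v, n+17=e, t+17=k.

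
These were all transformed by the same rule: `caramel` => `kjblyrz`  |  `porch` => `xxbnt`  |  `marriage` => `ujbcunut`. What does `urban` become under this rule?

callz

Letter i (0-indexed) is shifted by i+8, so successive shifts are 8, 9, 10, ….
On urban: u+8=c, r+9=a, b+10=l, a+11=l, n+12=z.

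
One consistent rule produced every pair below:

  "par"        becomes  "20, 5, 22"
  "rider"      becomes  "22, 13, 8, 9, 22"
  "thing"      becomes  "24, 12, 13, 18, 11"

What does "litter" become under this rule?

16, 13, 24, 24, 9, 22

The number is (letter's place in the alphabet, a=1) + 4.
On litter: l=12→16, i=9→13, t=20→24, t=20→24, e=5→9, r=18→22.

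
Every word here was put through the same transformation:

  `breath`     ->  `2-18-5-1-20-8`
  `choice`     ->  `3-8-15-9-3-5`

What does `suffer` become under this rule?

19-21-6-6-5-18

Each letter is replaced by its alphabet position (a=1, b=2, …, z=26).
Applying it to suffer: s=19→19, u=21→21, f=6→6, f=6→6, e=5→5, r=18→18.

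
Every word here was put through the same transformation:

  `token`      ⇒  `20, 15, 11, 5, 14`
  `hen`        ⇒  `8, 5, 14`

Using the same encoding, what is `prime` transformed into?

16, 18, 9, 13, 5

t is letter #20 and maps to 20: an offset of 0. Letters become their 1-indexed alphabet positions: a=1 … z=26.
For prime: p=16→16, r=18→18, i=9→9, m=13→13, e=5→5.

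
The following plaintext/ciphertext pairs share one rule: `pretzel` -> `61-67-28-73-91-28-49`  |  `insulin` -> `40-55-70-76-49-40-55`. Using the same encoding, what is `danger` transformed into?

Each letter becomes 3×(its alphabet position, a=1..z=26) + 13.
For danger: d=4→25, a=1→16, n=14→55, g=7→34, e=5→28, r=18→67.

25-16-55-34-28-67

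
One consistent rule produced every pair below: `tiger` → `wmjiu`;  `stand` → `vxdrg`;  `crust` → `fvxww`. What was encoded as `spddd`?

plaza

Shifts by position in tiger: pos 0: t→w (+3), pos 1: i→m (+4), pos 2: g→j (+3), pos 3: e→i (+4) — repeating every 2. The shifts repeat in a cycle of length 2: positions 0,1,… shift by +3, +4, then the pattern repeats.
Reversing it on spddd: s−3=p, p−4=l, d−3=a, d−4=z, d−3=a.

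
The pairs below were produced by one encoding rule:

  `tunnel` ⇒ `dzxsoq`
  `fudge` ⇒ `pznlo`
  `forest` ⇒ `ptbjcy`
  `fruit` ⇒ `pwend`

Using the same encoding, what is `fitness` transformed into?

Shifts by position in tunnel: pos 0: t→d (+10), pos 1: u→z (+5), pos 2: n→x (+10), pos 3: n→s (+5) — repeating every 2. A repeating key of period 2 is used — shifts +10, +5 over and over.
For fitness: f+10=p, i+5=n, t+10=d, n+5=s, e+10=o, s+5=x, s+10=c.

pndsoxc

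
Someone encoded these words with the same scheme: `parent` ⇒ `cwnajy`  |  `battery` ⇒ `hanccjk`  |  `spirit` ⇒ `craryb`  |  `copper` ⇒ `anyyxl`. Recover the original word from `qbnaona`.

refresh

The output letters match the input read backwards, each shifted +9: parent reversed is tnerap. The word is reversed, then every letter is shifted forward by 9.
Undoing it on qbnaona: shift back: q−9=h, b−9=s, n−9=e, a−9=r, o−9=f, n−9=e, a−9=r → hserfer; then reverse → refresh.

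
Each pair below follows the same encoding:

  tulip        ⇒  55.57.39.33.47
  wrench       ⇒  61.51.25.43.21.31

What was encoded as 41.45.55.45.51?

motor

t(#20)→55 and u(#21)→57: differences scale by 2, so n = 2·pos + 15. With a=1..z=26, the number is 2·pos + 15.
Undoing it on 41.45.55.45.51: 41→(41−15)÷2=13=m, 45→(45−15)÷2=15=o, 55→(55−15)÷2=20=t, 45→(45−15)÷2=15=o, 51→(51−15)÷2=18=r.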